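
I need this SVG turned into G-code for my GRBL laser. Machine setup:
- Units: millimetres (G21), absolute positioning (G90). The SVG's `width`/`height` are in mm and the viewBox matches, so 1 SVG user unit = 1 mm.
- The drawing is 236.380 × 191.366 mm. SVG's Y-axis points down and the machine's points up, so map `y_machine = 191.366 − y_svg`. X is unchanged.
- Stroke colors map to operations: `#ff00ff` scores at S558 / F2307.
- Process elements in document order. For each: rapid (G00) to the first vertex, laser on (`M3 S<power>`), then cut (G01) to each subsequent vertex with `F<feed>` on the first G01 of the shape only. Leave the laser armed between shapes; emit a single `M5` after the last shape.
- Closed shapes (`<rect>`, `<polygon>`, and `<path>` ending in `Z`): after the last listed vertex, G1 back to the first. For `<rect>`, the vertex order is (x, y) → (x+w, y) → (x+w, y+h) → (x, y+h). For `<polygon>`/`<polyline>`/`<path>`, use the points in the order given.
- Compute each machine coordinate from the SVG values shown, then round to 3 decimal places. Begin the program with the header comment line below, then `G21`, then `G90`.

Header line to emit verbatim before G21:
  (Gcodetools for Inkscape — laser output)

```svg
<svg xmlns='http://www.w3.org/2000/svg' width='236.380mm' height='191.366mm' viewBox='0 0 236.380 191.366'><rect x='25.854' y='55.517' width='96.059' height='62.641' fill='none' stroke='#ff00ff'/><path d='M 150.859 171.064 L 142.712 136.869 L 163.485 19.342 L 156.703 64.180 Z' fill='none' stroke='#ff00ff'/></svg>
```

1 u = 1 mm; y_m = 191.366 − y.

[1] `<rect>` rectangle, #ff00ff→score S558 F2307: (25.854,135.849) → (121.913,135.849) → (121.913,73.208) → (25.854,73.208) → (25.854,135.849) (closed)

[2] `<path>` closed polygon, #ff00ff→score S558 F2307: (150.859,20.302) → (142.712,54.497) → (163.485,172.024) → (156.703,127.186) → (150.859,20.302) (closed)

(Gcodetools for Inkscape — laser output)
G21
G90
G00 X25.854 Y135.849
M3 S558
G01 X121.913 Y135.849 F2307
G01 X121.913 Y73.208
G01 X25.854 Y73.208
G01 X25.854 Y135.849
G00 X150.859 Y20.302
M3 S558
G01 X142.712 Y54.497 F2307
G01 X163.485 Y172.024
G01 X156.703 Y127.186
G01 X150.859 Y20.302
M5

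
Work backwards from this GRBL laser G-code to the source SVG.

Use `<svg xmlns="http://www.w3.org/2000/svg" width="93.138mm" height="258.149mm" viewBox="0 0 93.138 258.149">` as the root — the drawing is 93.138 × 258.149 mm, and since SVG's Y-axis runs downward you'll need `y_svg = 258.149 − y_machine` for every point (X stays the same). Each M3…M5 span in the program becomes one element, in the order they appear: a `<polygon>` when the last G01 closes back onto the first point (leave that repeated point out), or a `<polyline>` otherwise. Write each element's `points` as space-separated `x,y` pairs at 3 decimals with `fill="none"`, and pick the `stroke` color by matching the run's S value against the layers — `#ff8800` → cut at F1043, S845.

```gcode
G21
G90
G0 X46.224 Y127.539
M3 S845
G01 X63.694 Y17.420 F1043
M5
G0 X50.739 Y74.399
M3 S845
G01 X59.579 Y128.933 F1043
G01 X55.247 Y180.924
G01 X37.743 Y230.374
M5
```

Each laser-on run becomes one SVG element. Flip Y back into SVG space with y_svg = 258.149 − y_machine. Every run uses S845, so all elements get stroke `#ff8800` (cut).

Run 1: The run is open, so emit a `<polyline>` with points (Y-flipped): 46.224,130.610 63.694,240.729.

Run 2: The run is open, so emit a `<polyline>` with points (Y-flipped): 50.739,183.750 59.579,129.216 55.247,77.225 37.743,27.775.

<svg xmlns="http://www.w3.org/2000/svg" width="93.138mm" height="258.149mm" viewBox="0 0 93.138 258.149">
  <polyline points="46.224,130.610 63.694,240.729" fill="none" stroke="#ff8800"/>
  <polyline points="50.739,183.750 59.579,129.216 55.247,77.225 37.743,27.775" fill="none" stroke="#ff8800"/>
</svg>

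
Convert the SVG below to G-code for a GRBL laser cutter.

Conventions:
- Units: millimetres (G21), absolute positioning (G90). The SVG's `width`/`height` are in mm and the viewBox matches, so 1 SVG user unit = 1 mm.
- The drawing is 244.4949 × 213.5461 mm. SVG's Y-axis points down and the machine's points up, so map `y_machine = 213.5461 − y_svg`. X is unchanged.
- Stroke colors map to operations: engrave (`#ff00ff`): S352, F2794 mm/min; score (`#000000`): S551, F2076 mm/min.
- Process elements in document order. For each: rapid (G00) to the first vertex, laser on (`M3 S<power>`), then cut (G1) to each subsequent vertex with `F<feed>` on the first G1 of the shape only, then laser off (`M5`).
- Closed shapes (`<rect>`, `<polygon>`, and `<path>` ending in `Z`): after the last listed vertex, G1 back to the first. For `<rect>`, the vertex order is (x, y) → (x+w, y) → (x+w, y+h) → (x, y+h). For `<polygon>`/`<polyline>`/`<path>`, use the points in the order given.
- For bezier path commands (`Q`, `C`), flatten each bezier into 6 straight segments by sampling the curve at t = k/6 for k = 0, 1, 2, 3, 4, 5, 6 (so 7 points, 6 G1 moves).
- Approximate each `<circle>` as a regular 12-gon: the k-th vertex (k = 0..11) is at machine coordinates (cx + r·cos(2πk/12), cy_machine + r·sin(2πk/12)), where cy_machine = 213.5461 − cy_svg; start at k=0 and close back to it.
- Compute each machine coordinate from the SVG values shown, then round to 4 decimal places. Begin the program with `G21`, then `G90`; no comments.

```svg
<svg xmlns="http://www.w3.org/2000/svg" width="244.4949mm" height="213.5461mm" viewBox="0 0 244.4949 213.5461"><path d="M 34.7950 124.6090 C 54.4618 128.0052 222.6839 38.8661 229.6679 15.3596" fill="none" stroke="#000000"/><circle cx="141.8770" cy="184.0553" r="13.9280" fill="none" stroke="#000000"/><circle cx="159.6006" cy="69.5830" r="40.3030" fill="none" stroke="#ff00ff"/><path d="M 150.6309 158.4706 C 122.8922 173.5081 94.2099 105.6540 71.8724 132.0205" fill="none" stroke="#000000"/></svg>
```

1 u = 1 mm; y_m = 213.5461 − y.

[1] `<path>` cubic bezier, #000000→score S551 F2076: (34.7950,88.9371) → (55.5738,94.2180) → (92.5064,110.5279) → (136.9875,133.4733) → (180.4117,158.6605) → (214.1736,181.6961) → (229.6679,198.1865)

[2] `<circle>` circle, #000000→score S551 F2076: (155.8050,29.4908) → (153.9390,36.4548) → (148.8410,41.5528) → (141.8770,43.4188) → (134.9130,41.5528) → (129.8150,36.4548) → (127.9490,29.4908) → (129.8150,22.5268) → (134.9130,17.4288) → (141.8770,15.5628) → (148.8410,17.4288) → (153.9390,22.5268) → (155.8050,29.4908) (closed)

[3] `<circle>` circle, #ff00ff→engrave S352 F2794: (199.9036,143.9631) → (194.5040,164.1146) → (179.7521,178.8665) → (159.6006,184.2661) → (139.4491,178.8665) → (124.6972,164.1146) → (119.2976,143.9631) → (124.6972,123.8116) → (139.4491,109.0597) → (159.6006,103.6601) → (179.7521,109.0597) → (194.5040,123.8116) → (199.9036,143.9631) (closed)

[4] `<path>` cubic bezier, #000000→score S551 F2076: (150.6309,55.0755) → (136.7167,53.6444) → (122.8476,61.1088) → (109.2262,72.5489) → (96.0549,83.0449) → (83.5361,87.6771) → (71.8724,81.5256)

G21
G90
G00 X34.7950 Y88.9371
M3 S551
G1 X55.5738 Y94.2180 F2076
G1 X92.5064 Y110.5279
G1 X136.9875 Y133.4733
G1 X180.4117 Y158.6605
G1 X214.1736 Y181.6961
G1 X229.6679 Y198.1865
M5
G00 X155.8050 Y29.4908
M3 S551
G1 X153.9390 Y36.4548 F2076
G1 X148.8410 Y41.5528
G1 X141.8770 Y43.4188
G1 X134.9130 Y41.5528
G1 X129.8150 Y36.4548
G1 X127.9490 Y29.4908
G1 X129.8150 Y22.5268
G1 X134.9130 Y17.4288
G1 X141.8770 Y15.5628
G1 X148.8410 Y17.4288
G1 X153.9390 Y22.5268
G1 X155.8050 Y29.4908
M5
G00 X199.9036 Y143.9631
M3 S352
G1 X194.5040 Y164.1146 F2794
G1 X179.7521 Y178.8665
G1 X159.6006 Y184.2661
G1 X139.4491 Y178.8665
G1 X124.6972 Y164.1146
G1 X119.2976 Y143.9631
G1 X124.6972 Y123.8116
G1 X139.4491 Y109.0597
G1 X159.6006 Y103.6601
G1 X179.7521 Y109.0597
G1 X194.5040 Y123.8116
G1 X199.9036 Y143.9631
M5
G00 X150.6309 Y55.0755
M3 S551
G1 X136.7167 Y53.6444 F2076
G1 X122.8476 Y61.1088
G1 X109.2262 Y72.5489
G1 X96.0549 Y83.0449
G1 X83.5361 Y87.6771
G1 X71.8724 Y81.5256
M5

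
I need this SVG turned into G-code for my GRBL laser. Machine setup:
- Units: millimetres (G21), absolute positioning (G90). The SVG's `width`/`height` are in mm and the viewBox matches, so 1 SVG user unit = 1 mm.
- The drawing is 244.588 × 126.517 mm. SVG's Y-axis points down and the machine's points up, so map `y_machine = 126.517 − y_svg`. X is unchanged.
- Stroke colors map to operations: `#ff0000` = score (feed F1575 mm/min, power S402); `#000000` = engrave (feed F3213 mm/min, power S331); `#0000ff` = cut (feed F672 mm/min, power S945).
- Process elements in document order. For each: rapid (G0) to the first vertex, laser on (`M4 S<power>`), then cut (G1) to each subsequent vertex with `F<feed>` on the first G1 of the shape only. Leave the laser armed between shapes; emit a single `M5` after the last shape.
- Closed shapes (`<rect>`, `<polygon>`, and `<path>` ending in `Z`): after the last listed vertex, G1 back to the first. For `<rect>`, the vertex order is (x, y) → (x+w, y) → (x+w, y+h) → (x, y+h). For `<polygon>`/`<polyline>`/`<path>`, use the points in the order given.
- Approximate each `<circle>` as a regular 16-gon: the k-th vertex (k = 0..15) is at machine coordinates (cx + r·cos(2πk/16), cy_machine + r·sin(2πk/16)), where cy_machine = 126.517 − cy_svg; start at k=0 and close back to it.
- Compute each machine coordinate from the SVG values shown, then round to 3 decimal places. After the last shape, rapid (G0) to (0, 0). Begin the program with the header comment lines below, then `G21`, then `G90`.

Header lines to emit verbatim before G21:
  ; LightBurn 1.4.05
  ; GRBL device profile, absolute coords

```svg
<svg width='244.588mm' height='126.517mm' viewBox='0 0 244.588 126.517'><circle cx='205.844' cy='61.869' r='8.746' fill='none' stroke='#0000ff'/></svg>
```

; LightBurn 1.4.05
; GRBL device profile, absolute coords
G21
G90
G0 X214.590 Y64.648
M4 S945
G1 X213.924 Y67.995 F672
G1 X212.028 Y70.832
G1 X209.191 Y72.728
G1 X205.844 Y73.394
G1 X202.497 Y72.728
G1 X199.660 Y70.832
G1 X197.764 Y67.995
G1 X197.098 Y64.648
G1 X197.764 Y61.301
G1 X199.660 Y58.464
G1 X202.497 Y56.568
G1 X205.844 Y55.902
G1 X209.191 Y56.568
G1 X212.028 Y58.464
G1 X213.924 Y61.301
G1 X214.590 Y64.648
M5
G0 X0.000 Y0.000

Since the viewBox matches the mm dimensions, user units are millimetres directly. The only transform is the Y-flip y_m = 126.517 − y_svg.

Shape 1 is a circle drawn with `<circle>`. Its stroke #0000ff means cut at S945, F672. After flipping Y the toolpath is (214.590,64.648) → (213.924,67.995) → (212.028,70.832) → (209.191,72.728) → (205.844,73.394) → (202.497,72.728) → (199.660,70.832) → (197.764,67.995) → (197.098,64.648) → (197.764,61.301) → (199.660,58.464) → (202.497,56.568) → (205.844,55.902) → (209.191,56.568) → (212.028,58.464) → (213.924,61.301) → (214.590,64.648), returning to the start.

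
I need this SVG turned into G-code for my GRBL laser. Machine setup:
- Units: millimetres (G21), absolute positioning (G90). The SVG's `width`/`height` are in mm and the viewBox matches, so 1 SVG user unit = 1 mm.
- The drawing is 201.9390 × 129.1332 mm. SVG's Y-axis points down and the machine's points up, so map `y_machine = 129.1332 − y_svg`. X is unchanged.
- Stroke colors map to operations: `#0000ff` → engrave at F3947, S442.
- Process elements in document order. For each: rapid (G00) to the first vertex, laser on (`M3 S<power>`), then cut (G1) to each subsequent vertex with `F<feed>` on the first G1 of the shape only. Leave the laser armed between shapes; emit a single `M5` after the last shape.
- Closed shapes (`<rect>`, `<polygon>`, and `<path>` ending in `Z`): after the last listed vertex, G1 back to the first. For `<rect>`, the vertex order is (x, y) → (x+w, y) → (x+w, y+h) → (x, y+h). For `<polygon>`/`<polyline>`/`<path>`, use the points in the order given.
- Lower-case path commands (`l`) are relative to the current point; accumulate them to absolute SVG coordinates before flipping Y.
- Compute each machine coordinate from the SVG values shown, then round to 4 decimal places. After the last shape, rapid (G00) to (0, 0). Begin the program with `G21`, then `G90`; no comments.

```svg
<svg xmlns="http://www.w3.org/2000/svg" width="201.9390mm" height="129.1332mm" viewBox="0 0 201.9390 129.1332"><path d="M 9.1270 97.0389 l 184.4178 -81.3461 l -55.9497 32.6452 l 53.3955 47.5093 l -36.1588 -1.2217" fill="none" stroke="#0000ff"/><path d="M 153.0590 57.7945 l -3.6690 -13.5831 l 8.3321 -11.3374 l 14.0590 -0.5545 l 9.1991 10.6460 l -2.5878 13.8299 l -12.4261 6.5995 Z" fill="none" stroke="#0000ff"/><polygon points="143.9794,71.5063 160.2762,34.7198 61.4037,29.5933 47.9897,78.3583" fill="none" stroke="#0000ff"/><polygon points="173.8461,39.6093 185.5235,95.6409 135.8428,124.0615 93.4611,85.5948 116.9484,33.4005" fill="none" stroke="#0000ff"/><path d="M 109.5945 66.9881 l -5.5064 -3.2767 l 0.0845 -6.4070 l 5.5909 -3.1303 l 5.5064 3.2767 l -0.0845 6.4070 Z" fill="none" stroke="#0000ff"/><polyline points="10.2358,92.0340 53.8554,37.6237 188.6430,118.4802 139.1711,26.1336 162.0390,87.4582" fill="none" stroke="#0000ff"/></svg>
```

G21
G90
G00 X9.1270 Y32.0943
M3 S442
G1 X193.5448 Y113.4404 F3947
G1 X137.5951 Y80.7952
G1 X190.9906 Y33.2859
G1 X154.8318 Y34.5076
G00 X153.0590 Y71.3387
M3 S442
G1 X149.3900 Y84.9218 F3947
G1 X157.7221 Y96.2592
G1 X171.7811 Y96.8137
G1 X180.9802 Y86.1677
G1 X178.3924 Y72.3378
G1 X165.9663 Y65.7383
G1 X153.0590 Y71.3387
G00 X143.9794 Y57.6269
M3 S442
G1 X160.2762 Y94.4134 F3947
G1 X61.4037 Y99.5399
G1 X47.9897 Y50.7749
G1 X143.9794 Y57.6269
G00 X173.8461 Y89.5239
M3 S442
G1 X185.5235 Y33.4923 F3947
G1 X135.8428 Y5.0717
G1 X93.4611 Y43.5384
G1 X116.9484 Y95.7327
G1 X173.8461 Y89.5239
G00 X109.5945 Y62.1451
M3 S442
G1 X104.0881 Y65.4218 F3947
G1 X104.1726 Y71.8288
G1 X109.7635 Y74.9591
G1 X115.2699 Y71.6824
G1 X115.1854 Y65.2754
G1 X109.5945 Y62.1451
G00 X10.2358 Y37.0992
M3 S442
G1 X53.8554 Y91.5095 F3947
G1 X188.6430 Y10.6530
G1 X139.1711 Y102.9996
G1 X162.0390 Y41.6750
M5
G00 X0.0000 Y0.0000

1 u = 1 mm; y_m = 129.1332 − y.

[1] `<path>` open polyline, #0000ff→engrave S442 F3947: (9.1270,32.0943) → (193.5448,113.4404) → (137.5951,80.7952) → (190.9906,33.2859) → (154.8318,34.5076)

[2] `<path>` regular polygon, #0000ff→engrave S442 F3947: (153.0590,71.3387) → (149.3900,84.9218) → (157.7221,96.2592) → (171.7811,96.8137) → (180.9802,86.1677) → (178.3924,72.3378) → (165.9663,65.7383) → (153.0590,71.3387) (closed)

[3] `<polygon>` closed polygon, #0000ff→engrave S442 F3947: (143.9794,57.6269) → (160.2762,94.4134) → (61.4037,99.5399) → (47.9897,50.7749) → (143.9794,57.6269) (closed)

[4] `<polygon>` regular polygon, #0000ff→engrave S442 F3947: (173.8461,89.5239) → (185.5235,33.4923) → (135.8428,5.0717) → (93.4611,43.5384) → (116.9484,95.7327) → (173.8461,89.5239) (closed)

[5] `<path>` regular polygon, #0000ff→engrave S442 F3947: (109.5945,62.1451) → (104.0881,65.4218) → (104.1726,71.8288) → (109.7635,74.9591) → (115.2699,71.6824) → (115.1854,65.2754) → (109.5945,62.1451) (closed)

[6] `<polyline>` open polyline, #0000ff→engrave S442 F3947: (10.2358,37.0992) → (53.8554,91.5095) → (188.6430,10.6530) → (139.1711,102.9996) → (162.0390,41.6750)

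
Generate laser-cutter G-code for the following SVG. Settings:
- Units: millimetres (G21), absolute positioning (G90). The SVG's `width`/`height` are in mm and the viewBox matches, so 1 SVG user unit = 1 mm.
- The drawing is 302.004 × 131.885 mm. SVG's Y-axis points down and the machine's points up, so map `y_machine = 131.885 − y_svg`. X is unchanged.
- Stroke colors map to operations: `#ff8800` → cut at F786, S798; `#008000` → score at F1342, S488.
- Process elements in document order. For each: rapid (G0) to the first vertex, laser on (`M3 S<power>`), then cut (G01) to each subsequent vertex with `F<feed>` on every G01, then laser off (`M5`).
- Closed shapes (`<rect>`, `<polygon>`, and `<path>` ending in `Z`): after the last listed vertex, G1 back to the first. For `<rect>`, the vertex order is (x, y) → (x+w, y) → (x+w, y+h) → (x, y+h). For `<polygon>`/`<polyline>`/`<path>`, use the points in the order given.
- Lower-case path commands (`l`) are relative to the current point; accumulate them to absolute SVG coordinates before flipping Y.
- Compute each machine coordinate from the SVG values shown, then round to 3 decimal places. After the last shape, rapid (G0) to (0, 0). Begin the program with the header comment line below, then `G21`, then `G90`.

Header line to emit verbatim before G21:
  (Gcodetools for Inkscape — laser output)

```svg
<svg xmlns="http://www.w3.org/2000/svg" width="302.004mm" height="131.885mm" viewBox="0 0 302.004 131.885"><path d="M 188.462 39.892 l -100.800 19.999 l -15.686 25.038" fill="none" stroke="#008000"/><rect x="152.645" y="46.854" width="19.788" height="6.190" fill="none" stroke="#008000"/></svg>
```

Since the viewBox matches the mm dimensions, user units are millimetres directly. The only transform is the Y-flip y_m = 131.885 − y_svg.

Shape 1 is a open polyline drawn with `<path>`. Its stroke #008000 means score at S488, F1342. After flipping Y the toolpath is (188.462,91.993) → (87.662,71.994) → (71.976,46.956).

Shape 2 is a rectangle drawn with `<rect>`. Its stroke #008000 means score at S488, F1342. After flipping Y the toolpath is (152.645,85.031) → (172.433,85.031) → (172.433,78.841) → (152.645,78.841) → (152.645,85.031), returning to the start.

(Gcodetools for Inkscape — laser output)
G21
G90
G0 X188.462 Y91.993
M3 S488
G01 X87.662 Y71.994 F1342
G01 X71.976 Y46.956 F1342
M5
G0 X152.645 Y85.031
M3 S488
G01 X172.433 Y85.031 F1342
G01 X172.433 Y78.841 F1342
G01 X152.645 Y78.841 F1342
G01 X152.645 Y85.031 F1342
M5
G0 X0.000 Y0.000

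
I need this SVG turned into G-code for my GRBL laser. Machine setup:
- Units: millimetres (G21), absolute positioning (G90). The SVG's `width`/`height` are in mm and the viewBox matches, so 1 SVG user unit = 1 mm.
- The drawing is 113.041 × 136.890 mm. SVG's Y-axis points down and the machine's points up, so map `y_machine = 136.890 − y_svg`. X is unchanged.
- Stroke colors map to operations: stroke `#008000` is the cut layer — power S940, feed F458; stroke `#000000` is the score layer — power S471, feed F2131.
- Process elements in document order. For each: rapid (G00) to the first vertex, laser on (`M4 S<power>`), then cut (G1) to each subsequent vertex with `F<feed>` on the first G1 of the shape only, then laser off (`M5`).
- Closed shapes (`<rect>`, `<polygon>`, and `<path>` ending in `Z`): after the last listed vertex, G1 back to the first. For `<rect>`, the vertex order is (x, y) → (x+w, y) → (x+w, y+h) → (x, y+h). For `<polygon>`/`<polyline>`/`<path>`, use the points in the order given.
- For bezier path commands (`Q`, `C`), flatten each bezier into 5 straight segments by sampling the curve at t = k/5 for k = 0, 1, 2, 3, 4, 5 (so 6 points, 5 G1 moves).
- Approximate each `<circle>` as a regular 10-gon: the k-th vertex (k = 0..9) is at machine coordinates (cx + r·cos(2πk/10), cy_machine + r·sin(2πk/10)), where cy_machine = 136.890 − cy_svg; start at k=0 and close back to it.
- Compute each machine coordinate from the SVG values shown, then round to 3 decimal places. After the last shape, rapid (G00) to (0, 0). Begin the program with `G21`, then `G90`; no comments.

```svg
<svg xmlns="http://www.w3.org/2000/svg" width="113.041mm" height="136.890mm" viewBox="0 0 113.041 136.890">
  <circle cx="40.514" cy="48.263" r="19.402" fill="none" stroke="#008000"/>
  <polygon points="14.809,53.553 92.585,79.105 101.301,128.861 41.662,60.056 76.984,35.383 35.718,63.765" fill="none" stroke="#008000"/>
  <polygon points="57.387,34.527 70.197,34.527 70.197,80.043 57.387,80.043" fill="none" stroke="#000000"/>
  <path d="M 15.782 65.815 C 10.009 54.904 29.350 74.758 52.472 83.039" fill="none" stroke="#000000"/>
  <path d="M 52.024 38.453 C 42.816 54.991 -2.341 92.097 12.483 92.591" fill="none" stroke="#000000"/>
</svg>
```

Since the viewBox matches the mm dimensions, user units are millimetres directly. The only transform is the Y-flip y_m = 136.890 − y_svg.

Shape 1 is a circle drawn with `<circle>`. Its stroke #008000 means cut at S940, F458. After flipping Y the toolpath is (59.916,88.627) → (56.211,100.031) → (46.510,107.079) → (34.518,107.079) → (24.817,100.031) → (21.112,88.627) → (24.817,77.223) → (34.518,70.175) → (46.510,70.175) → (56.211,77.223) → (59.916,88.627), returning to the start.

Shape 2 is a closed polygon drawn with `<polygon>`. Its stroke #008000 means cut at S940, F458. After flipping Y the toolpath is (14.809,83.337) → (92.585,57.785) → (101.301,8.029) → (41.662,76.834) → (76.984,101.507) → (35.718,73.125) → (14.809,83.337), returning to the start.

Shape 3 is a rectangle drawn with `<polygon>`. Its stroke #000000 means score at S471, F2131. After flipping Y the toolpath is (57.387,102.363) → (70.197,102.363) → (70.197,56.847) → (57.387,56.847) → (57.387,102.363), returning to the start.

Shape 4 is a cubic bezier drawn with `<path>`. Its stroke #000000 means score at S471, F2131. After flipping Y the toolpath is (15.782,71.075) → (15.161,74.269) → (19.544,72.111) → (27.906,66.634) → (39.223,59.870) → (52.472,53.851).

Shape 5 is a cubic bezier drawn with `<path>`. Its stroke #000000 means score at S471, F2131. After flipping Y the toolpath is (52.024,98.437) → (42.953,86.503) → (29.858,72.378) → (17.346,58.806) → (10.019,48.531) → (12.483,44.299).

G21
G90
G00 X59.916 Y88.627
M4 S940
G1 X56.211 Y100.031 F458
G1 X46.510 Y107.079
G1 X34.518 Y107.079
G1 X24.817 Y100.031
G1 X21.112 Y88.627
G1 X24.817 Y77.223
G1 X34.518 Y70.175
G1 X46.510 Y70.175
G1 X56.211 Y77.223
G1 X59.916 Y88.627
M5
G00 X14.809 Y83.337
M4 S940
G1 X92.585 Y57.785 F458
G1 X101.301 Y8.029
G1 X41.662 Y76.834
G1 X76.984 Y101.507
G1 X35.718 Y73.125
G1 X14.809 Y83.337
M5
G00 X57.387 Y102.363
M4 S471
G1 X70.197 Y102.363 F2131
G1 X70.197 Y56.847
G1 X57.387 Y56.847
G1 X57.387 Y102.363
M5
G00 X15.782 Y71.075
M4 S471
G1 X15.161 Y74.269 F2131
G1 X19.544 Y72.111
G1 X27.906 Y66.634
G1 X39.223 Y59.870
G1 X52.472 Y53.851
M5
G00 X52.024 Y98.437
M4 S471
G1 X42.953 Y86.503 F2131
G1 X29.858 Y72.378
G1 X17.346 Y58.806
G1 X10.019 Y48.531
G1 X12.483 Y44.299
M5
G00 X0.000 Y0.000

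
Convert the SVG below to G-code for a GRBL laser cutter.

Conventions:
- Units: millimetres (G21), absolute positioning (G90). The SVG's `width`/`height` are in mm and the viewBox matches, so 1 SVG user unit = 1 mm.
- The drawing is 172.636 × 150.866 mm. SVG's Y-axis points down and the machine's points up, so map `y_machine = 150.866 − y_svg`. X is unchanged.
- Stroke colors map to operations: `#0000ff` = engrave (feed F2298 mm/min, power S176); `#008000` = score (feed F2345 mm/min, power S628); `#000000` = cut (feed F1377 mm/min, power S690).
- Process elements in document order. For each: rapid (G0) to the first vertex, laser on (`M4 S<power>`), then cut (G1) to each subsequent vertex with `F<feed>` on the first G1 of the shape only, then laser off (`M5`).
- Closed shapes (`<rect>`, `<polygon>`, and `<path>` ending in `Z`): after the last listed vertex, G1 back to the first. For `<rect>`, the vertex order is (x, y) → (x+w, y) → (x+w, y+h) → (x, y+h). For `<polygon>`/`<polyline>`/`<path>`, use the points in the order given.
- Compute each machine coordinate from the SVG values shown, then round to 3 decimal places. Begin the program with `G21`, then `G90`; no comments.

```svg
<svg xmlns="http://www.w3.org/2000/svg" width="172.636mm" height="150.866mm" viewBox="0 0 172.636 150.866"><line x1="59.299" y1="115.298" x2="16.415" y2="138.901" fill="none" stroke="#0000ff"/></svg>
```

G21
G90
G0 X59.299 Y35.568
M4 S176
G1 X16.415 Y11.965 F2298
M5

viewBox `0 0 172.636 150.866` with mm width/height → 1 unit = 1 mm. Flip: y_m = 150.866 − y_svg.

**Shape 1** — `<line>` line segment, stroke `#0000ff` → engrave (S176, F2298). Machine vertices: (59.299,35.568) → (16.415,11.965). Open path.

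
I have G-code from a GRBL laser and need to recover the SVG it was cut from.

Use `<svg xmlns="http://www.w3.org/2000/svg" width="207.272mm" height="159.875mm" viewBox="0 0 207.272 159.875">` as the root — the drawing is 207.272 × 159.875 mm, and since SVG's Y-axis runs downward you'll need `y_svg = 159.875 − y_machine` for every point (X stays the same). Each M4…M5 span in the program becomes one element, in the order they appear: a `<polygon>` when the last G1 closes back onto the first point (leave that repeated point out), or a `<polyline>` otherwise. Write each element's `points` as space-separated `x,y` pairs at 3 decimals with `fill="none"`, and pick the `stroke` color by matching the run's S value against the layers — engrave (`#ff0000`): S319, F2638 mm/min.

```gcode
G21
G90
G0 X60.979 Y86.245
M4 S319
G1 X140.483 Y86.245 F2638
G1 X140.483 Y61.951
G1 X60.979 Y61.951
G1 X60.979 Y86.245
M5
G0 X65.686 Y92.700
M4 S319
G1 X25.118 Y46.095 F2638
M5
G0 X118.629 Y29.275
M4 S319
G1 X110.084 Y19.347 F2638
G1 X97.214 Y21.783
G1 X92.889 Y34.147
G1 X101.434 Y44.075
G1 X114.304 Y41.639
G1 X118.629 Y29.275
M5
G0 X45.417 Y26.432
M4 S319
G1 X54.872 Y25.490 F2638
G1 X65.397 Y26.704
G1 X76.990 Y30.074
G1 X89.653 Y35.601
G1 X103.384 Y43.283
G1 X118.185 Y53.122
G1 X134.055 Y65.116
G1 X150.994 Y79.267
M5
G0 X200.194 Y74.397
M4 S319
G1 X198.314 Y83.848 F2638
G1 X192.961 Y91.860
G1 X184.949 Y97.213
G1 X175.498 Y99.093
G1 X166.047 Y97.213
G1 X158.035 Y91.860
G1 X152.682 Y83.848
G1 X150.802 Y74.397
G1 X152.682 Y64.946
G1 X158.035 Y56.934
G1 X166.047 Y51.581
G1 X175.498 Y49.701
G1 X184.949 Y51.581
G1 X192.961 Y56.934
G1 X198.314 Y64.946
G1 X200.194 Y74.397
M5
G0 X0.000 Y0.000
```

Each laser-on run becomes one SVG element. Flip Y back into SVG space with y_svg = 159.875 − y_machine. Every run uses S319, so all elements get stroke `#ff0000` (engrave).

Run 1: The run returns to its start, so emit a `<polygon>` with points (Y-flipped): 60.979,73.630 140.483,73.630 140.483,97.924 60.979,97.924.

Run 2: The run is open, so emit a `<polyline>` with points (Y-flipped): 65.686,67.175 25.118,113.780.

Run 3: The run returns to its start, so emit a `<polygon>` with points (Y-flipped): 118.629,130.600 110.084,140.528 97.214,138.092 92.889,125.728 101.434,115.800 114.304,118.236.

Run 4: The run is open, so emit a `<polyline>` with points (Y-flipped): 45.417,133.443 54.872,134.385 65.397,133.171 76.990,129.801 89.653,124.274 103.384,116.592 118.185,106.753 134.055,94.759 150.994,80.608.

Run 5: The run returns to its start, so emit a `<polygon>` with points (Y-flipped): 200.194,85.478 198.314,76.027 192.961,68.015 184.949,62.662 175.498,60.782 166.047,62.662 158.035,68.015 152.682,76.027 150.802,85.478 152.682,94.929 158.035,102.941 166.047,108.294 175.498,110.174 184.949,108.294 192.961,102.941 198.314,94.929.

<svg xmlns="http://www.w3.org/2000/svg" width="207.272mm" height="159.875mm" viewBox="0 0 207.272 159.875">
  <polygon points="60.979,73.630 140.483,73.630 140.483,97.924 60.979,97.924" fill="none" stroke="#ff0000"/>
  <polyline points="65.686,67.175 25.118,113.780" fill="none" stroke="#ff0000"/>
  <polygon points="118.629,130.600 110.084,140.528 97.214,138.092 92.889,125.728 101.434,115.800 114.304,118.236" fill="none" stroke="#ff0000"/>
  <polyline points="45.417,133.443 54.872,134.385 65.397,133.171 76.990,129.801 89.653,124.274 103.384,116.592 118.185,106.753 134.055,94.759 150.994,80.608" fill="none" stroke="#ff0000"/>
  <polygon points="200.194,85.478 198.314,76.027 192.961,68.015 184.949,62.662 175.498,60.782 166.047,62.662 158.035,68.015 152.682,76.027 150.802,85.478 152.682,94.929 158.035,102.941 166.047,108.294 175.498,110.174 184.949,108.294 192.961,102.941 198.314,94.929" fill="none" stroke="#ff0000"/>
</svg>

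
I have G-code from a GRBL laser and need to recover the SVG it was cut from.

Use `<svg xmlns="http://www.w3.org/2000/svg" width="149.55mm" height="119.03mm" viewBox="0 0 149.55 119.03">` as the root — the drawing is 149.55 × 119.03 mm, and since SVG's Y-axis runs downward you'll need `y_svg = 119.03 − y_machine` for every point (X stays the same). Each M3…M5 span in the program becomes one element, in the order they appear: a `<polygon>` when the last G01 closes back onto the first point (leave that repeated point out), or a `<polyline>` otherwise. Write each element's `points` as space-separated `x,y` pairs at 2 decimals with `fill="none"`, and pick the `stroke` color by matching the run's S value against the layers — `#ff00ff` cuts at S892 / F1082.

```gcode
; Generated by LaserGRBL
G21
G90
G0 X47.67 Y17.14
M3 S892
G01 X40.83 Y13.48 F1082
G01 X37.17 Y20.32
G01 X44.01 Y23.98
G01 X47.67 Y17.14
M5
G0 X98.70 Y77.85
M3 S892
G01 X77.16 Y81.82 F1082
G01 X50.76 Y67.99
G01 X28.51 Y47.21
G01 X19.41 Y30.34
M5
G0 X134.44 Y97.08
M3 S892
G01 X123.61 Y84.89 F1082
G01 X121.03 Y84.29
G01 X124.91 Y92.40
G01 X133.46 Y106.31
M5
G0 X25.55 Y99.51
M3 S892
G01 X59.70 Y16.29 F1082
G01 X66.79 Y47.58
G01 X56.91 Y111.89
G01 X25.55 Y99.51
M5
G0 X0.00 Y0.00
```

<svg xmlns="http://www.w3.org/2000/svg" width="149.55mm" height="119.03mm" viewBox="0 0 149.55 119.03">
  <polygon points="47.67,101.89 40.83,105.55 37.17,98.71 44.01,95.05" fill="none" stroke="#ff00ff"/>
  <polyline points="98.70,41.18 77.16,37.21 50.76,51.04 28.51,71.82 19.41,88.69" fill="none" stroke="#ff00ff"/>
  <polyline points="134.44,21.95 123.61,34.14 121.03,34.74 124.91,26.63 133.46,12.72" fill="none" stroke="#ff00ff"/>
  <polygon points="25.55,19.52 59.70,102.74 66.79,71.45 56.91,7.14" fill="none" stroke="#ff00ff"/>
</svg>

Each laser-on run becomes one SVG element. Flip Y back into SVG space with y_svg = 119.03 − y_machine. Every run uses S892, so all elements get stroke `#ff00ff` (cut).

Run 1: The run returns to its start, so emit a `<polygon>` with points (Y-flipped): 47.67,101.89 40.83,105.55 37.17,98.71 44.01,95.05.

Run 2: The run is open, so emit a `<polyline>` with points (Y-flipped): 98.70,41.18 77.16,37.21 50.76,51.04 28.51,71.82 19.41,88.69.

Run 3: The run is open, so emit a `<polyline>` with points (Y-flipped): 134.44,21.95 123.61,34.14 121.03,34.74 124.91,26.63 133.46,12.72.

Run 4: The run returns to its start, so emit a `<polygon>` with points (Y-flipped): 25.55,19.52 59.70,102.74 66.79,71.45 56.91,7.14.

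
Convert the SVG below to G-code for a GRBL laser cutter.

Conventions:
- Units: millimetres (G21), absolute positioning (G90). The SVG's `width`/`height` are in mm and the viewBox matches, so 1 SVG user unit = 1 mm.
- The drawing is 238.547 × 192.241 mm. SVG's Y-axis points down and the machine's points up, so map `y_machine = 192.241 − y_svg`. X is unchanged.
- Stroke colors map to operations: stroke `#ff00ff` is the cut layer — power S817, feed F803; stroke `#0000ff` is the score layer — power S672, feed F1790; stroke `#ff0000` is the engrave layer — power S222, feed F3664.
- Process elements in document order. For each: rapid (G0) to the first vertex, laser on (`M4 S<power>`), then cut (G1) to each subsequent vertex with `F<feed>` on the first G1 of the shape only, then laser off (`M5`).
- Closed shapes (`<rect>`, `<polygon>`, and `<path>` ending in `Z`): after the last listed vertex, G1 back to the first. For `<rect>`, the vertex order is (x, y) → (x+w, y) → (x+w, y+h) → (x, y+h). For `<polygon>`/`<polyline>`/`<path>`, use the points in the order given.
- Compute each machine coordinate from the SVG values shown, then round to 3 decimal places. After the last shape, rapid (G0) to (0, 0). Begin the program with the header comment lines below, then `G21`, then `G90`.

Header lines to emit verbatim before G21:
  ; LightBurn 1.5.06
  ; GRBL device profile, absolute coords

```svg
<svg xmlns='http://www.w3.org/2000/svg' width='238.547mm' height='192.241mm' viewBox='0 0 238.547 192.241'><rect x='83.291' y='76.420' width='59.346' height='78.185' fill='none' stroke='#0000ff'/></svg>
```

viewBox `0 0 238.547 192.241` with mm width/height → 1 unit = 1 mm. Flip: y_m = 192.241 − y_svg.

**Shape 1** — `<rect>` rectangle, stroke `#0000ff` → score (S672, F1790). Machine vertices: (83.291,115.821) → (142.637,115.821) → (142.637,37.636) → (83.291,37.636) → (83.291,115.821). Closed: final G1 returns to the first vertex.

; LightBurn 1.5.06
; GRBL device profile, absolute coords
G21
G90
G0 X83.291 Y115.821
M4 S672
G1 X142.637 Y115.821 F1790
G1 X142.637 Y37.636
G1 X83.291 Y37.636
G1 X83.291 Y115.821
M5
G0 X0.000 Y0.000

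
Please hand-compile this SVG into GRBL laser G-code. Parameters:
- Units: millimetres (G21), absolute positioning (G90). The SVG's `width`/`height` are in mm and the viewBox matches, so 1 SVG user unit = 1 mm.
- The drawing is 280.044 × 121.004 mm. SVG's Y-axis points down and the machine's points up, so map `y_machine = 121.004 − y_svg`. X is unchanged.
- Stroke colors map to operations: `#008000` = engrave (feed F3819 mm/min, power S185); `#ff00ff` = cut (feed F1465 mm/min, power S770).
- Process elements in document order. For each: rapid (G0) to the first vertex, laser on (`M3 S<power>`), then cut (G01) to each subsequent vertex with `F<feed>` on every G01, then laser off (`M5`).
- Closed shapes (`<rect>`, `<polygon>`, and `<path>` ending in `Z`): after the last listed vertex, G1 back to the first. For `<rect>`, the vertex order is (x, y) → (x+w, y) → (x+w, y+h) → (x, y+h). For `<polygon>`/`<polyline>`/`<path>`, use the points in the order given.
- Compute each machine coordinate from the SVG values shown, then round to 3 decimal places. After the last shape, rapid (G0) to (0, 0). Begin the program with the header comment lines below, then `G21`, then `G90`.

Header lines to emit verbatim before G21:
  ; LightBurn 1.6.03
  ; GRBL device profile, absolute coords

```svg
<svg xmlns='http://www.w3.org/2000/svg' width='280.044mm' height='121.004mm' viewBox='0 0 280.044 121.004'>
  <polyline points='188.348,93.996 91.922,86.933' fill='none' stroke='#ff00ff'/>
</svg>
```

; LightBurn 1.6.03
; GRBL device profile, absolute coords
G21
G90
G0 X188.348 Y27.008
M3 S770
G01 X91.922 Y34.071 F1465
M5
G0 X0.000 Y0.000

viewBox `0 0 280.044 121.004` with mm width/height → 1 unit = 1 mm. Flip: y_m = 121.004 − y_svg.

**Shape 1** — `<polyline>` line segment, stroke `#ff00ff` → cut (S770, F1465). Machine vertices: (188.348,27.008) → (91.922,34.071). Open path.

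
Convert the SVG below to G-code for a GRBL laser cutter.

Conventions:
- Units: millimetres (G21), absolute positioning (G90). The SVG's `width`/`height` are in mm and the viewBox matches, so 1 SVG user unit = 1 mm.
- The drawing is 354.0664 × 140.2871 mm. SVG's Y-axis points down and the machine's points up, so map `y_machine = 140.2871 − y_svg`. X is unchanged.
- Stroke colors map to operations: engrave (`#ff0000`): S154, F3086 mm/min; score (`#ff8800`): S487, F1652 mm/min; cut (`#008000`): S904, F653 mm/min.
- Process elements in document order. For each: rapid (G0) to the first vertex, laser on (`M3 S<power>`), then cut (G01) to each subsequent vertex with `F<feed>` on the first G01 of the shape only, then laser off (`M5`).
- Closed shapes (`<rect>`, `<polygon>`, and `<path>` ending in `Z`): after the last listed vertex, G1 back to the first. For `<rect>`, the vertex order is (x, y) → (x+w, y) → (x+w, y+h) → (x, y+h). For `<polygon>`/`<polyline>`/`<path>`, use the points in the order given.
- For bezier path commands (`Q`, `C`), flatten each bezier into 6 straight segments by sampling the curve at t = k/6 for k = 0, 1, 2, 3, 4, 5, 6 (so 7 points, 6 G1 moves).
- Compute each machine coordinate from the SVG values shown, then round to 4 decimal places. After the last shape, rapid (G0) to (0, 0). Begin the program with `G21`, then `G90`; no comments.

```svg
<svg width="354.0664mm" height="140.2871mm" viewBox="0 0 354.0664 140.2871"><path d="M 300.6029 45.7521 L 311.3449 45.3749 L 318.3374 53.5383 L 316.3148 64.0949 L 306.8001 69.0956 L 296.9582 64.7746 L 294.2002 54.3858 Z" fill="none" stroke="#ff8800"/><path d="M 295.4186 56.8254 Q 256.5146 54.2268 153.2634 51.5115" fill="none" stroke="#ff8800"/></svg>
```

G21
G90
G0 X300.6029 Y94.5350
M3 S487
G01 X311.3449 Y94.9122 F1652
G01 X318.3374 Y86.7488
G01 X316.3148 Y76.1922
G01 X306.8001 Y71.1915
G01 X296.9582 Y75.5125
G01 X294.2002 Y85.9013
G01 X300.6029 Y94.5350
M5
G0 X295.4186 Y83.4617
M3 S487
G01 X280.6632 Y84.3311 F1652
G01 X262.3329 Y85.2071
G01 X240.4278 Y86.0895
G01 X214.9478 Y86.9784
G01 X185.8930 Y87.8737
G01 X153.2634 Y88.7756
M5
G0 X0.0000 Y0.0000

viewBox `0 0 354.0664 140.2871` with mm width/height → 1 unit = 1 mm. Flip: y_m = 140.2871 − y_svg.

**Shape 1** — `<path>` regular polygon, stroke `#ff8800` → score (S487, F1652). Machine vertices: (300.6029,94.5350) → (311.3449,94.9122) → (318.3374,86.7488) → (316.3148,76.1922) → (306.8001,71.1915) → (296.9582,75.5125) → (294.2002,85.9013) → (300.6029,94.5350). Closed: final G1 returns to the first vertex.

**Shape 2** — `<path>` quadratic bezier, stroke `#ff8800` → score (S487, F1652). Control points (SVG): P0=(295.4186,56.8254), P1=(256.5146,54.2268), P2=(153.2634,51.5115); sampled at t=k/6. Machine vertices: (295.4186,83.4617) → (280.6632,84.3311) → (262.3329,85.2071) → (240.4278,86.0895) → (214.9478,86.9784) → (185.8930,87.8737) → (153.2634,88.7756). Open path.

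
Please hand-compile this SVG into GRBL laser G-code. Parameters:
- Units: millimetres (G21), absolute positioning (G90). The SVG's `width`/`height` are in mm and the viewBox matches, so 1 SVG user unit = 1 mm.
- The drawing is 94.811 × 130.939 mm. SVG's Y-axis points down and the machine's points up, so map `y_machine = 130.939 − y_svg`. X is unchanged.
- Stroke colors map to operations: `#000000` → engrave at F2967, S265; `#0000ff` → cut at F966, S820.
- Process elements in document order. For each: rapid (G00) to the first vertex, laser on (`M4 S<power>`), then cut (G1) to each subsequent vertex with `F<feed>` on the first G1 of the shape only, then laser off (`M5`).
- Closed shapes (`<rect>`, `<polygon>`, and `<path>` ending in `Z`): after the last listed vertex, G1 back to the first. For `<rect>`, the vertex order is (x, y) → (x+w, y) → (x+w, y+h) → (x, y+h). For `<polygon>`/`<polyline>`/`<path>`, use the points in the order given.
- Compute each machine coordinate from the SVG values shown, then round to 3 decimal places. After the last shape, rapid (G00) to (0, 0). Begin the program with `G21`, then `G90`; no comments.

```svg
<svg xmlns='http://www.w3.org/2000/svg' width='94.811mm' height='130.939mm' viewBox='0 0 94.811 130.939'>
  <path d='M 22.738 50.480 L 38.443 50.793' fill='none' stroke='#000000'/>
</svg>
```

1 u = 1 mm; y_m = 130.939 − y.

[1] `<path>` line segment, #000000→engrave S265 F2967: (22.738,80.459) → (38.443,80.146)

G21
G90
G00 X22.738 Y80.459
M4 S265
G1 X38.443 Y80.146 F2967
M5
G00 X0.000 Y0.000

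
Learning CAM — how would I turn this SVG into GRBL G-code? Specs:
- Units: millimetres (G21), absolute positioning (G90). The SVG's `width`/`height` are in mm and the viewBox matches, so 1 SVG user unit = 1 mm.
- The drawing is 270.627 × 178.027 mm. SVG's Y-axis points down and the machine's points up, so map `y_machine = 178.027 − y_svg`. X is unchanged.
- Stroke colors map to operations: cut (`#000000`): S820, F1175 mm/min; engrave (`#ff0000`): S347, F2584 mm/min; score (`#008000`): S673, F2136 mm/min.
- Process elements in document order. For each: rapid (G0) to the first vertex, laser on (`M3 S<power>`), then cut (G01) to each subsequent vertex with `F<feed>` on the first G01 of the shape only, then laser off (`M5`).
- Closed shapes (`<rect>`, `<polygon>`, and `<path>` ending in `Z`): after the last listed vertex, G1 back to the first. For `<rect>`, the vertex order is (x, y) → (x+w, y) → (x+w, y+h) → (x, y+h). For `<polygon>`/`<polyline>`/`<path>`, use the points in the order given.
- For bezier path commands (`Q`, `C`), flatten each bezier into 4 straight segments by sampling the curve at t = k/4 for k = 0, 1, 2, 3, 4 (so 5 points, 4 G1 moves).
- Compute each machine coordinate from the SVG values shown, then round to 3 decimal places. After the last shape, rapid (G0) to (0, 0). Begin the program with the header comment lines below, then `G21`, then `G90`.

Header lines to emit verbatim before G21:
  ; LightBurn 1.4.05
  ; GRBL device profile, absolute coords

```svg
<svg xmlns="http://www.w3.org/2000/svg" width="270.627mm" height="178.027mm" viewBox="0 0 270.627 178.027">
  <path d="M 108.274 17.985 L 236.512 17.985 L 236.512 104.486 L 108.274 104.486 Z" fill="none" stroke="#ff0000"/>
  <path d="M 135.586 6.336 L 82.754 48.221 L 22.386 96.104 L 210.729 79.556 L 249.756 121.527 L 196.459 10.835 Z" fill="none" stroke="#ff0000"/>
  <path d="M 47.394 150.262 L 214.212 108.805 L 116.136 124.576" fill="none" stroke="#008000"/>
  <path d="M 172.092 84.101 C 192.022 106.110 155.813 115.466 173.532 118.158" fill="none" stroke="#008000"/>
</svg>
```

; LightBurn 1.4.05
; GRBL device profile, absolute coords
G21
G90
G0 X108.274 Y160.042
M3 S347
G01 X236.512 Y160.042 F2584
G01 X236.512 Y73.541
G01 X108.274 Y73.541
G01 X108.274 Y160.042
M5
G0 X135.586 Y171.691
M3 S347
G01 X82.754 Y129.806 F2584
G01 X22.386 Y81.923
G01 X210.729 Y98.471
G01 X249.756 Y56.500
G01 X196.459 Y167.192
G01 X135.586 Y171.691
M5
G0 X47.394 Y27.765
M3 S673
G01 X214.212 Y69.222 F2136
G01 X116.136 Y53.451
M5
G0 X172.092 Y93.926
M3 S673
G01 X178.233 Y79.698 F2136
G01 X173.641 Y69.654
G01 X168.634 Y63.231
G01 X173.532 Y59.869
M5
G0 X0.000 Y0.000

viewBox `0 0 270.627 178.027` with mm width/height → 1 unit = 1 mm. Flip: y_m = 178.027 − y_svg.

**Shape 1** — `<path>` rectangle, stroke `#ff0000` → engrave (S347, F2584). Machine vertices: (108.274,160.042) → (236.512,160.042) → (236.512,73.541) → (108.274,73.541) → (108.274,160.042). Closed: final G1 returns to the first vertex.

**Shape 2** — `<path>` closed polygon, stroke `#ff0000` → engrave (S347, F2584). Machine vertices: (135.586,171.691) → (82.754,129.806) → (22.386,81.923) → (210.729,98.471) → (249.756,56.500) → (196.459,167.192) → (135.586,171.691). Closed: final G1 returns to the first vertex.

**Shape 3** — `<path>` open polyline, stroke `#008000` → score (S673, F2136). Machine vertices: (47.394,27.765) → (214.212,69.222) → (116.136,53.451). Open path.

**Shape 4** — `<path>` cubic bezier, stroke `#008000` → score (S673, F2136). Control points (SVG): P0=(172.092,84.101), P1=(192.022,106.110), P2=(155.813,115.466), P3=(173.532,118.158); sampled at t=k/4. Machine vertices: (172.092,93.926) → (178.233,79.698) → (173.641,69.654) → (168.634,63.231) → (173.532,59.869). Open path.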